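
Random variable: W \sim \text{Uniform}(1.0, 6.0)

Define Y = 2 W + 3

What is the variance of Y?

For Y = aW + b: Var(Y) = a² * Var(W)
Var(W) = (6 - 1)^2/12 = 2.0833333
Var(Y) = 2² * 2.0833333 = 4 * 2.0833333 = 8.3333333

8.3333333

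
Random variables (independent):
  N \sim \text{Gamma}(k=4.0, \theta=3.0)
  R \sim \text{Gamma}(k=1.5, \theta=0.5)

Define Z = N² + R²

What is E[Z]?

E[Z] = E[N²] + E[R²]
E[N²] = Var(N) + E[N]² = 36 + 144 = 180
E[R²] = Var(R) + E[R]² = 0.375 + 0.5625 = 0.9375
E[Z] = 180 + 0.9375 = 180.9375

180.9375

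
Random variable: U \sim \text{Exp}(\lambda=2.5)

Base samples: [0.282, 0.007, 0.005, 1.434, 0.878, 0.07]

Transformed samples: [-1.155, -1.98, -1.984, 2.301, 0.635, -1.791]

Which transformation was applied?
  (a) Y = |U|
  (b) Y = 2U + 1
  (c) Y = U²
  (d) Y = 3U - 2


Checking option (d) Y = 3U - 2:
  U = 0.282 -> Y = -1.155 ✓
  U = 0.007 -> Y = -1.98 ✓
  U = 0.005 -> Y = -1.984 ✓
All samples match this transformation.

(d) 3U - 2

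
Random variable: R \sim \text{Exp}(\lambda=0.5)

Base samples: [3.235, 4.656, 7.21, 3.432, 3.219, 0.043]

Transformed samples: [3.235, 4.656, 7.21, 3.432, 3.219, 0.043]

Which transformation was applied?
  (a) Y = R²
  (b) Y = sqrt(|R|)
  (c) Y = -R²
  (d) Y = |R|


Checking option (d) Y = |R|:
  R = 3.235 -> Y = 3.235 ✓
  R = 4.656 -> Y = 4.656 ✓
  R = 7.21 -> Y = 7.21 ✓
All samples match this transformation.

(d) |R|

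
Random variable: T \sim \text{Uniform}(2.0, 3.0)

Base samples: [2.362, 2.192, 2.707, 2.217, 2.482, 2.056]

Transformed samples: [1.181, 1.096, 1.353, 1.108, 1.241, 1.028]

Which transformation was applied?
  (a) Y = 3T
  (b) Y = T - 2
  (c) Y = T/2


Checking option (c) Y = T/2:
  T = 2.362 -> Y = 1.181 ✓
  T = 2.192 -> Y = 1.096 ✓
  T = 2.707 -> Y = 1.353 ✓
All samples match this transformation.

(c) T/2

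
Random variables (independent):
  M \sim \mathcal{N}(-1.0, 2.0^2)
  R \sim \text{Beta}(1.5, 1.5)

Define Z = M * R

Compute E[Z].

For independent RVs: E[XY] = E[X]*E[Y]
E[M] = -1
E[R] = 0.5
E[Z] = -1 * 0.5 = -0.5

-0.5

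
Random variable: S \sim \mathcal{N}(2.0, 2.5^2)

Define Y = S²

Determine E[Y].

Using E[X²] = Var(X) + (E[X])²:
E[S] = 2
Var(S) = 2.5^2 = 6.25
E[S²] = 6.25 + 2² = 6.25 + 4 = 10.25

10.25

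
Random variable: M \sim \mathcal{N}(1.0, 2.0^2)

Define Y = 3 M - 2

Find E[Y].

For Y = 3M - 2:
E[Y] = 3 * E[M] - 2
E[M] = 1.0 = 1
E[Y] = 3 * 1 - 2 = 1

1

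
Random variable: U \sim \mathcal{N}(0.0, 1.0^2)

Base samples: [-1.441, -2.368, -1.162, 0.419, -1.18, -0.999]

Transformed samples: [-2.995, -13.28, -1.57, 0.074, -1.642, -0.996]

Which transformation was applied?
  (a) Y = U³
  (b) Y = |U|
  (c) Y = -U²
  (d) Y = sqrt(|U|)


Checking option (a) Y = U³:
  U = -1.441 -> Y = -2.995 ✓
  U = -2.368 -> Y = -13.28 ✓
  U = -1.162 -> Y = -1.57 ✓
All samples match this transformation.

(a) U³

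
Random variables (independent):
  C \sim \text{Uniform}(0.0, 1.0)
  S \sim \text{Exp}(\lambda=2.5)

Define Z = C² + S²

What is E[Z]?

E[Z] = E[C²] + E[S²]
E[C²] = Var(C) + E[C]² = 0.083333333 + 0.25 = 0.33333333
E[S²] = Var(S) + E[S]² = 0.16 + 0.16 = 0.32
E[Z] = 0.33333333 + 0.32 = 0.65333333

0.65333333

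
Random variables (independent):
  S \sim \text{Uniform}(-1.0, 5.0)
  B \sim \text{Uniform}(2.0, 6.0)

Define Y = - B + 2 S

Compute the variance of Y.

For independent RVs: Var(aX + bY) = a²Var(X) + b²Var(Y)
Var(S) = 3
Var(B) = 1.3333333
Var(Y) = 2²*3 + (-1)²*1.3333333
= 4*3 + 1*1.3333333 = 13.333333

13.333333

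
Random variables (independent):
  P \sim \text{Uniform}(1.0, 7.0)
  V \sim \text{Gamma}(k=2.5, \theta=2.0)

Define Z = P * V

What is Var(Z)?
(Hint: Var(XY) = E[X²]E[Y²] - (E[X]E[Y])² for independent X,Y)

Var(XY) = E[X²]E[Y²] - (E[X]E[Y])²
E[P] = 4, Var(P) = 3
E[V] = 5, Var(V) = 10
E[P²] = 3 + 4² = 19
E[V²] = 10 + 5² = 35
Var(Z) = 19*35 - (4*5)²
= 665 - 400 = 265

265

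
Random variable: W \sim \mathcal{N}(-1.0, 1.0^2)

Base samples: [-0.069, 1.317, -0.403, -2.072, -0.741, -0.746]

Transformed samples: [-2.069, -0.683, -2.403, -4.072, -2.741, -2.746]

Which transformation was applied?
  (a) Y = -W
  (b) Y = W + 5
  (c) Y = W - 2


Checking option (c) Y = W - 2:
  W = -0.069 -> Y = -2.069 ✓
  W = 1.317 -> Y = -0.683 ✓
  W = -0.403 -> Y = -2.403 ✓
All samples match this transformation.

(c) W - 2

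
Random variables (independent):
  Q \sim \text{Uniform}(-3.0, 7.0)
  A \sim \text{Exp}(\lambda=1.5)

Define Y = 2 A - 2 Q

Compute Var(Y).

For independent RVs: Var(aX + bY) = a²Var(X) + b²Var(Y)
Var(Q) = 8.3333333
Var(A) = 0.44444444
Var(Y) = (-2)²*8.3333333 + 2²*0.44444444
= 4*8.3333333 + 4*0.44444444 = 35.111111

35.111111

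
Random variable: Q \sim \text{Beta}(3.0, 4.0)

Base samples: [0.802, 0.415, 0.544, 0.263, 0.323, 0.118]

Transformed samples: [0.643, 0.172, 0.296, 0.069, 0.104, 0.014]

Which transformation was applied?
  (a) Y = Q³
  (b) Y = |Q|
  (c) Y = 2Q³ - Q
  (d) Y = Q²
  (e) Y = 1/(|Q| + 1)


Checking option (d) Y = Q²:
  Q = 0.802 -> Y = 0.643 ✓
  Q = 0.415 -> Y = 0.172 ✓
  Q = 0.544 -> Y = 0.296 ✓
All samples match this transformation.

(d) Q²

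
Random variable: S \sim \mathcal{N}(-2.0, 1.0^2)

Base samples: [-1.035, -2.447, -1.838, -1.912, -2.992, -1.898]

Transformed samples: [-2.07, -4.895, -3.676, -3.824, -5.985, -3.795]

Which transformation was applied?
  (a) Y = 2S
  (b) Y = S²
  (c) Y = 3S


Checking option (a) Y = 2S:
  S = -1.035 -> Y = -2.07 ✓
  S = -2.447 -> Y = -4.895 ✓
  S = -1.838 -> Y = -3.676 ✓
All samples match this transformation.

(a) 2S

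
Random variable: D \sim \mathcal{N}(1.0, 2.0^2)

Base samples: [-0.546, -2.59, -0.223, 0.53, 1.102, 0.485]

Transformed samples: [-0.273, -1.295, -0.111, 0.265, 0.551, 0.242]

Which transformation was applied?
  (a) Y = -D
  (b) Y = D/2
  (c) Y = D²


Checking option (b) Y = D/2:
  D = -0.546 -> Y = -0.273 ✓
  D = -2.59 -> Y = -1.295 ✓
  D = -0.223 -> Y = -0.111 ✓
All samples match this transformation.

(b) D/2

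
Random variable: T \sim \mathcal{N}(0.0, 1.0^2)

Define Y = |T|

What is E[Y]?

For X ~ N(0, 1.0²), E[|X|] = sigma * sqrt(2/pi)
= 1.0 * sqrt(2/pi) = 0.79788456

0.79788456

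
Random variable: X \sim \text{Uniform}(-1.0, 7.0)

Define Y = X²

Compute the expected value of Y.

Using E[X²] = Var(X) + (E[X])²:
E[X] = 3
Var(X) = (7 + 1)^2/12 = 5.3333333
E[X²] = 5.3333333 + 3² = 5.3333333 + 9 = 14.333333

14.333333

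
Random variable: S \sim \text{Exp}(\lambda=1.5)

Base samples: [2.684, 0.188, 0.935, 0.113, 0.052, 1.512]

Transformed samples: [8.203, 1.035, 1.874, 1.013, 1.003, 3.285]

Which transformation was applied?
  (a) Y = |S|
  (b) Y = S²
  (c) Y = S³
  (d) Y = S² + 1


Checking option (d) Y = S² + 1:
  S = 2.684 -> Y = 8.203 ✓
  S = 0.188 -> Y = 1.035 ✓
  S = 0.935 -> Y = 1.874 ✓
All samples match this transformation.

(d) S² + 1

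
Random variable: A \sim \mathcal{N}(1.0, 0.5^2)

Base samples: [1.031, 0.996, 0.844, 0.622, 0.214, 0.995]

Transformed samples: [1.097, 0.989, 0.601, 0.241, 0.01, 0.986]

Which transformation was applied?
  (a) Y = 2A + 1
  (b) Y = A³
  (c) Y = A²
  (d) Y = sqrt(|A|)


Checking option (b) Y = A³:
  A = 1.031 -> Y = 1.097 ✓
  A = 0.996 -> Y = 0.989 ✓
  A = 0.844 -> Y = 0.601 ✓
All samples match this transformation.

(b) A³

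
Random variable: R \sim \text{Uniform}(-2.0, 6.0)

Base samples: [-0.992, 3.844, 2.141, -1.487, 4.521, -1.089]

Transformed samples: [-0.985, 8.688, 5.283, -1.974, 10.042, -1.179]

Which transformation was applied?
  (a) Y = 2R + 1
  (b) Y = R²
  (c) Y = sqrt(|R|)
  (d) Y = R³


Checking option (a) Y = 2R + 1:
  R = -0.992 -> Y = -0.985 ✓
  R = 3.844 -> Y = 8.688 ✓
  R = 2.141 -> Y = 5.283 ✓
All samples match this transformation.

(a) 2R + 1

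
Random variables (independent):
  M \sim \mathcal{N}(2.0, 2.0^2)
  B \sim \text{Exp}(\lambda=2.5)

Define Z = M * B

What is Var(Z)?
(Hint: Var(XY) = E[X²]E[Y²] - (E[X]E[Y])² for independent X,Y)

Var(XY) = E[X²]E[Y²] - (E[X]E[Y])²
E[M] = 2, Var(M) = 4
E[B] = 0.4, Var(B) = 0.16
E[M²] = 4 + 2² = 8
E[B²] = 0.16 + 0.4² = 0.32
Var(Z) = 8*0.32 - (2*0.4)²
= 2.56 - 0.64 = 1.92

1.92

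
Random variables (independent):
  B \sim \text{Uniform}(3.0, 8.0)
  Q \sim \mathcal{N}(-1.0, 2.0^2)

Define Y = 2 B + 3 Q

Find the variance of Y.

For independent RVs: Var(aX + bY) = a²Var(X) + b²Var(Y)
Var(B) = 2.0833333
Var(Q) = 4
Var(Y) = 2²*2.0833333 + 3²*4
= 4*2.0833333 + 9*4 = 44.333333

44.333333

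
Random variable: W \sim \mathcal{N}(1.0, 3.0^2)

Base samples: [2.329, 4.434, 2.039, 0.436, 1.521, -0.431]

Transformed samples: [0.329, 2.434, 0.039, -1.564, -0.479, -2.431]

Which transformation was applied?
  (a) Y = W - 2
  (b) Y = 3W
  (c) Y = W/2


Checking option (a) Y = W - 2:
  W = 2.329 -> Y = 0.329 ✓
  W = 4.434 -> Y = 2.434 ✓
  W = 2.039 -> Y = 0.039 ✓
All samples match this transformation.

(a) W - 2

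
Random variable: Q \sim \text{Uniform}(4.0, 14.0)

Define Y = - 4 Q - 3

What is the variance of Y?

For Y = aQ + b: Var(Y) = a² * Var(Q)
Var(Q) = (14 - 4)^2/12 = 8.3333333
Var(Y) = (-4)² * 8.3333333 = 16 * 8.3333333 = 133.33333

133.33333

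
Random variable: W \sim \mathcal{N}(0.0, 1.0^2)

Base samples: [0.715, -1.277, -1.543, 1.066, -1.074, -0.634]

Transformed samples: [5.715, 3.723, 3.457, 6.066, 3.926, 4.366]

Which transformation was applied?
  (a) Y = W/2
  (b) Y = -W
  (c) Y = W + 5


Checking option (c) Y = W + 5:
  W = 0.715 -> Y = 5.715 ✓
  W = -1.277 -> Y = 3.723 ✓
  W = -1.543 -> Y = 3.457 ✓
All samples match this transformation.

(c) W + 5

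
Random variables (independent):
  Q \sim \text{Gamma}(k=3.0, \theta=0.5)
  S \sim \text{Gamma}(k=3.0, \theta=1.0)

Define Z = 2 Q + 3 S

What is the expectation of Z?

E[Z] = 2*E[Q] + 3*E[S]
E[Q] = 1.5
E[S] = 3
E[Z] = 2*1.5 + 3*3 = 12

12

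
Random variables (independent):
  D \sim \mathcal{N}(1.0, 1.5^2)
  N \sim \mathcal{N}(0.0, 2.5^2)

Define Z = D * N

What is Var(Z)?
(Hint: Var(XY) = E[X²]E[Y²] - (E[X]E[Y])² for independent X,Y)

Var(XY) = E[X²]E[Y²] - (E[X]E[Y])²
E[D] = 1, Var(D) = 2.25
E[N] = 0, Var(N) = 6.25
E[D²] = 2.25 + 1² = 3.25
E[N²] = 6.25 + 0² = 6.25
Var(Z) = 3.25*6.25 - (1*0)²
= 20.3125 - 0 = 20.3125

20.3125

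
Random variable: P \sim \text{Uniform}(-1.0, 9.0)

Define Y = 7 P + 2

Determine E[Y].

For Y = 7P + 2:
E[Y] = 7 * E[P] + 2
E[P] = (-1 + 9)/2 = 4
E[Y] = 7 * 4 + 2 = 30

30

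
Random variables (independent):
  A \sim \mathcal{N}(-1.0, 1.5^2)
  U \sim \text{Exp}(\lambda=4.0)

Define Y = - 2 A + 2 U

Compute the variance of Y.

For independent RVs: Var(aX + bY) = a²Var(X) + b²Var(Y)
Var(A) = 2.25
Var(U) = 0.0625
Var(Y) = (-2)²*2.25 + 2²*0.0625
= 4*2.25 + 4*0.0625 = 9.25

9.25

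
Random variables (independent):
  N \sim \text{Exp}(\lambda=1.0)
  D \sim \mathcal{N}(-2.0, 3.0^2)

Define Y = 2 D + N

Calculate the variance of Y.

For independent RVs: Var(aX + bY) = a²Var(X) + b²Var(Y)
Var(N) = 1
Var(D) = 9
Var(Y) = 1²*1 + 2²*9
= 1*1 + 4*9 = 37

37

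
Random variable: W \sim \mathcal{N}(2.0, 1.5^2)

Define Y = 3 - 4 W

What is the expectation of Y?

For Y = -4W + 3:
E[Y] = -4 * E[W] + 3
E[W] = 2.0 = 2
E[Y] = -4 * 2 + 3 = -5

-5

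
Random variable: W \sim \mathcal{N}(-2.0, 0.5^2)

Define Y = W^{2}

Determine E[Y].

E[Y] = 1*E[W²]
E[W] = -2
E[W²] = Var(W) + (E[W])² = 0.25 + 4 = 4.25
E[Y] = 1*4.25 = 4.25

4.25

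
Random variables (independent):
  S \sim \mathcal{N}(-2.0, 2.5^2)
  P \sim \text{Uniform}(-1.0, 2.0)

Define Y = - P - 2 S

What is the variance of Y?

For independent RVs: Var(aX + bY) = a²Var(X) + b²Var(Y)
Var(S) = 6.25
Var(P) = 0.75
Var(Y) = (-2)²*6.25 + (-1)²*0.75
= 4*6.25 + 1*0.75 = 25.75

25.75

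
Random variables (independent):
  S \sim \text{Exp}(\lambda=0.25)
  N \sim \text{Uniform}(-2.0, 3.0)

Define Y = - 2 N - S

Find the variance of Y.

For independent RVs: Var(aX + bY) = a²Var(X) + b²Var(Y)
Var(S) = 16
Var(N) = 2.0833333
Var(Y) = (-1)²*16 + (-2)²*2.0833333
= 1*16 + 4*2.0833333 = 24.333333

24.333333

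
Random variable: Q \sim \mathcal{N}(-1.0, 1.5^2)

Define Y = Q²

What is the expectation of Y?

Using E[X²] = Var(X) + (E[X])²:
E[Q] = -1
Var(Q) = 1.5^2 = 2.25
E[Q²] = 2.25 + (-1)² = 2.25 + 1 = 3.25

3.25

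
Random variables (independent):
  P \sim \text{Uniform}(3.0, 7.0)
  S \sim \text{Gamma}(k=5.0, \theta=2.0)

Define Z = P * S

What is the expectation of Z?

For independent RVs: E[XY] = E[X]*E[Y]
E[P] = 5
E[S] = 10
E[Z] = 5 * 10 = 50

50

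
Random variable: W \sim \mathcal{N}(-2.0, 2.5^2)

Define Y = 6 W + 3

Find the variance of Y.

For Y = aW + b: Var(Y) = a² * Var(W)
Var(W) = 2.5^2 = 6.25
Var(Y) = 6² * 6.25 = 36 * 6.25 = 225

225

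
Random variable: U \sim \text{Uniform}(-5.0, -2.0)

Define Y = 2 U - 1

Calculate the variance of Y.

For Y = aU + b: Var(Y) = a² * Var(U)
Var(U) = (-2 + 5)^2/12 = 0.75
Var(Y) = 2² * 0.75 = 4 * 0.75 = 3

3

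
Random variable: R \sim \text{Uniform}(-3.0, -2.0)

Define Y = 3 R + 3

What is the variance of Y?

For Y = aR + b: Var(Y) = a² * Var(R)
Var(R) = (-2 + 3)^2/12 = 0.083333333
Var(Y) = 3² * 0.083333333 = 9 * 0.083333333 = 0.75

0.75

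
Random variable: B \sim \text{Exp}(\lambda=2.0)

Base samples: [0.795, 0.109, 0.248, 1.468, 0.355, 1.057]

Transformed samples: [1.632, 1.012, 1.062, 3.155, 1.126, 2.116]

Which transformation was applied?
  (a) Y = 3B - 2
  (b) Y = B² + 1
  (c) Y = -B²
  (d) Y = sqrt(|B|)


Checking option (b) Y = B² + 1:
  B = 0.795 -> Y = 1.632 ✓
  B = 0.109 -> Y = 1.012 ✓
  B = 0.248 -> Y = 1.062 ✓
All samples match this transformation.

(b) B² + 1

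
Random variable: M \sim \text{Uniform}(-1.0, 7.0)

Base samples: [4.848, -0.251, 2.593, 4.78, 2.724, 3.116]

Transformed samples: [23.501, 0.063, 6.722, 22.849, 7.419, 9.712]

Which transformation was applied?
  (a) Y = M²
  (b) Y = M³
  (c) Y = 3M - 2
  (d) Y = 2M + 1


Checking option (a) Y = M²:
  M = 4.848 -> Y = 23.501 ✓
  M = -0.251 -> Y = 0.063 ✓
  M = 2.593 -> Y = 6.722 ✓
All samples match this transformation.

(a) M²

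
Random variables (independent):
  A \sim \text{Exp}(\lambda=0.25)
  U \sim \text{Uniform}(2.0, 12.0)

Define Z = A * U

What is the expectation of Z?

For independent RVs: E[XY] = E[X]*E[Y]
E[A] = 4
E[U] = 7
E[Z] = 4 * 7 = 28

28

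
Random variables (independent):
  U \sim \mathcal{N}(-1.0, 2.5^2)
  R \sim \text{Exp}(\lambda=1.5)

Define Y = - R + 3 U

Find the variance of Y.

For independent RVs: Var(aX + bY) = a²Var(X) + b²Var(Y)
Var(U) = 6.25
Var(R) = 0.44444444
Var(Y) = 3²*6.25 + (-1)²*0.44444444
= 9*6.25 + 1*0.44444444 = 56.694444

56.694444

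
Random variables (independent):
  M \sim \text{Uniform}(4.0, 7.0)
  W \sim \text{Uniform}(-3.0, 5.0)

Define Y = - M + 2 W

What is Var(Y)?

For independent RVs: Var(aX + bY) = a²Var(X) + b²Var(Y)
Var(M) = 0.75
Var(W) = 5.3333333
Var(Y) = (-1)²*0.75 + 2²*5.3333333
= 1*0.75 + 4*5.3333333 = 22.083333

22.083333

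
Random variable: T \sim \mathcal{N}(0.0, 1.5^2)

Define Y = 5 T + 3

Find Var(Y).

For Y = aT + b: Var(Y) = a² * Var(T)
Var(T) = 1.5^2 = 2.25
Var(Y) = 5² * 2.25 = 25 * 2.25 = 56.25

56.25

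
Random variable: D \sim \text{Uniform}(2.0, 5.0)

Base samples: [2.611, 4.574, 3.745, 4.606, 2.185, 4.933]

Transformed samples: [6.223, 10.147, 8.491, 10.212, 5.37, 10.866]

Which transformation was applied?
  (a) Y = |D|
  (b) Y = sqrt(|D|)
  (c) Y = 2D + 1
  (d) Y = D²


Checking option (c) Y = 2D + 1:
  D = 2.611 -> Y = 6.223 ✓
  D = 4.574 -> Y = 10.147 ✓
  D = 3.745 -> Y = 8.491 ✓
All samples match this transformation.

(c) 2D + 1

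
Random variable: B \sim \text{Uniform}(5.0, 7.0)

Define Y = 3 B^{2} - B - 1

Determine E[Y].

E[Y] = 3*E[B²] - 1*E[B] - 1
E[B] = 6
E[B²] = Var(B) + (E[B])² = 0.33333333 + 36 = 36.333333
E[Y] = 3*36.333333 - 1*6 - 1 = 102

102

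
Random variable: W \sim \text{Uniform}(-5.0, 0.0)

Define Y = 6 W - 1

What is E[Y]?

For Y = 6W - 1:
E[Y] = 6 * E[W] - 1
E[W] = (-5 + 0)/2 = -2.5
E[Y] = 6 * (-2.5) - 1 = -16

-16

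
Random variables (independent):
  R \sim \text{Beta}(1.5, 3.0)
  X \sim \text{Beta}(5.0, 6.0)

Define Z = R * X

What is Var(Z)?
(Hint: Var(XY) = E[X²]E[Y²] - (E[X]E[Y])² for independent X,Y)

Var(XY) = E[X²]E[Y²] - (E[X]E[Y])²
E[R] = 0.33333333, Var(R) = 0.04040404
E[X] = 0.45454545, Var(X) = 0.020661157
E[R²] = 0.04040404 + 0.33333333² = 0.15151515
E[X²] = 0.020661157 + 0.45454545² = 0.22727273
Var(Z) = 0.15151515*0.22727273 - (0.33333333*0.45454545)²
= 0.034435262 - 0.022956841 = 0.011478421

0.011478421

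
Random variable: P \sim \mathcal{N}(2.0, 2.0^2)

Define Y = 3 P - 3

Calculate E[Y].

For Y = 3P - 3:
E[Y] = 3 * E[P] - 3
E[P] = 2.0 = 2
E[Y] = 3 * 2 - 3 = 3

3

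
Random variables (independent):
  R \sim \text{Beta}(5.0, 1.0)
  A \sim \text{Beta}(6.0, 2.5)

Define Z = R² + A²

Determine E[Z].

E[Z] = E[R²] + E[A²]
E[R²] = Var(R) + E[R]² = 0.01984127 + 0.69444444 = 0.71428571
E[A²] = Var(A) + E[A]² = 0.021853943 + 0.4982699 = 0.52012384
E[Z] = 0.71428571 + 0.52012384 = 1.2344096

1.2344096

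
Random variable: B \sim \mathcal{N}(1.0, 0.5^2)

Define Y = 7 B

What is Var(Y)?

For Y = aB + b: Var(Y) = a² * Var(B)
Var(B) = 0.5^2 = 0.25
Var(Y) = 7² * 0.25 = 49 * 0.25 = 12.25

12.25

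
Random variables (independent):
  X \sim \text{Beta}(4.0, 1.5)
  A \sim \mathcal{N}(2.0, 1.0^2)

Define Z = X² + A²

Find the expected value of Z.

E[Z] = E[X²] + E[A²]
E[X²] = Var(X) + E[X]² = 0.03051494 + 0.52892562 = 0.55944056
E[A²] = Var(A) + E[A]² = 1 + 4 = 5
E[Z] = 0.55944056 + 5 = 5.5594406

5.5594406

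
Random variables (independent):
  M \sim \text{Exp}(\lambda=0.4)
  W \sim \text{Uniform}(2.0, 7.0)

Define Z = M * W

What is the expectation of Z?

For independent RVs: E[XY] = E[X]*E[Y]
E[M] = 2.5
E[W] = 4.5
E[Z] = 2.5 * 4.5 = 11.25

11.25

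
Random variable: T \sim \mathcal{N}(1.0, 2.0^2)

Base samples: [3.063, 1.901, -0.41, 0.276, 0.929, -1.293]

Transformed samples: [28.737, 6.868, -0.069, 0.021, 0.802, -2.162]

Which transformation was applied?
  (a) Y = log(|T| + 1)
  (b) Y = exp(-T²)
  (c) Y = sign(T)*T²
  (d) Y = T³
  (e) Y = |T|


Checking option (d) Y = T³:
  T = 3.063 -> Y = 28.737 ✓
  T = 1.901 -> Y = 6.868 ✓
  T = -0.41 -> Y = -0.069 ✓
All samples match this transformation.

(d) T³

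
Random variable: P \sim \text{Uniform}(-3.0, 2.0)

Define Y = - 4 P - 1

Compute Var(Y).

For Y = aP + b: Var(Y) = a² * Var(P)
Var(P) = (2 + 3)^2/12 = 2.0833333
Var(Y) = (-4)² * 2.0833333 = 16 * 2.0833333 = 33.333333

33.333333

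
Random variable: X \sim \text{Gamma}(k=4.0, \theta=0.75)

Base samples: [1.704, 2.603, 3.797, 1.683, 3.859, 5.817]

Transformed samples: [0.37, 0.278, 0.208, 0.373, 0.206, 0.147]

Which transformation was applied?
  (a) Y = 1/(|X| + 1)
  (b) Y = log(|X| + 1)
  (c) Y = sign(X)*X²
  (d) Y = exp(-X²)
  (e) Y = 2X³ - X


Checking option (a) Y = 1/(|X| + 1):
  X = 1.704 -> Y = 0.37 ✓
  X = 2.603 -> Y = 0.278 ✓
  X = 3.797 -> Y = 0.208 ✓
All samples match this transformation.

(a) 1/(|X| + 1)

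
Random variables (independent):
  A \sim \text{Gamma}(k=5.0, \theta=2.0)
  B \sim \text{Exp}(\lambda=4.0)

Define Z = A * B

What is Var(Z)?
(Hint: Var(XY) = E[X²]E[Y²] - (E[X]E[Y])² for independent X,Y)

Var(XY) = E[X²]E[Y²] - (E[X]E[Y])²
E[A] = 10, Var(A) = 20
E[B] = 0.25, Var(B) = 0.0625
E[A²] = 20 + 10² = 120
E[B²] = 0.0625 + 0.25² = 0.125
Var(Z) = 120*0.125 - (10*0.25)²
= 15 - 6.25 = 8.75

8.75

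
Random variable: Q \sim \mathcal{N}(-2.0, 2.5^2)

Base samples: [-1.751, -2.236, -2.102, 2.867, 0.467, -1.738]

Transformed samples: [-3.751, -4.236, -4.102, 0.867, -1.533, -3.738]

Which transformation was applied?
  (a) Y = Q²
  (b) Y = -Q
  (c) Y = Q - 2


Checking option (c) Y = Q - 2:
  Q = -1.751 -> Y = -3.751 ✓
  Q = -2.236 -> Y = -4.236 ✓
  Q = -2.102 -> Y = -4.102 ✓
All samples match this transformation.

(c) Q - 2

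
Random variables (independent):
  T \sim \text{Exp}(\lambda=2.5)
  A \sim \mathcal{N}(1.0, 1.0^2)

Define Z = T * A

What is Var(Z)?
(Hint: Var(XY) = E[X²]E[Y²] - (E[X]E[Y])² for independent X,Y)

Var(XY) = E[X²]E[Y²] - (E[X]E[Y])²
E[T] = 0.4, Var(T) = 0.16
E[A] = 1, Var(A) = 1
E[T²] = 0.16 + 0.4² = 0.32
E[A²] = 1 + 1² = 2
Var(Z) = 0.32*2 - (0.4*1)²
= 0.64 - 0.16 = 0.48

0.48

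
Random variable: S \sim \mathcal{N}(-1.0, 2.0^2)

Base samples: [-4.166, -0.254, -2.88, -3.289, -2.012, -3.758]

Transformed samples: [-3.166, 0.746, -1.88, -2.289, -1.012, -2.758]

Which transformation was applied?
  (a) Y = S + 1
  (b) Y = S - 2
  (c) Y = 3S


Checking option (a) Y = S + 1:
  S = -4.166 -> Y = -3.166 ✓
  S = -0.254 -> Y = 0.746 ✓
  S = -2.88 -> Y = -1.88 ✓
All samples match this transformation.

(a) S + 1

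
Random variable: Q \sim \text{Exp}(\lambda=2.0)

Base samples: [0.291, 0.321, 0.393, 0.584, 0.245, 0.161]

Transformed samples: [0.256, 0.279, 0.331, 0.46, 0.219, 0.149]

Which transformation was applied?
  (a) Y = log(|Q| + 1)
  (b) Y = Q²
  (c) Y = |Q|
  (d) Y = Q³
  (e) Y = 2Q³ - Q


Checking option (a) Y = log(|Q| + 1):
  Q = 0.291 -> Y = 0.256 ✓
  Q = 0.321 -> Y = 0.279 ✓
  Q = 0.393 -> Y = 0.331 ✓
All samples match this transformation.

(a) log(|Q| + 1)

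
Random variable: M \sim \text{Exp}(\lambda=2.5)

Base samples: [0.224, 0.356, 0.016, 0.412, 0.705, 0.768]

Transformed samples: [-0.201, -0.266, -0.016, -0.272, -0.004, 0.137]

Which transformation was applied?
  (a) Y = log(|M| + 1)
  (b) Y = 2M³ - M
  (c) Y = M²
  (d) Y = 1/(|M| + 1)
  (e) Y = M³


Checking option (b) Y = 2M³ - M:
  M = 0.224 -> Y = -0.201 ✓
  M = 0.356 -> Y = -0.266 ✓
  M = 0.016 -> Y = -0.016 ✓
All samples match this transformation.

(b) 2M³ - M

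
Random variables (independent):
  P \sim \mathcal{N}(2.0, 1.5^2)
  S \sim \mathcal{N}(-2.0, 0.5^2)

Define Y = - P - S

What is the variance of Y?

For independent RVs: Var(aX + bY) = a²Var(X) + b²Var(Y)
Var(P) = 2.25
Var(S) = 0.25
Var(Y) = (-1)²*2.25 + (-1)²*0.25
= 1*2.25 + 1*0.25 = 2.5

2.5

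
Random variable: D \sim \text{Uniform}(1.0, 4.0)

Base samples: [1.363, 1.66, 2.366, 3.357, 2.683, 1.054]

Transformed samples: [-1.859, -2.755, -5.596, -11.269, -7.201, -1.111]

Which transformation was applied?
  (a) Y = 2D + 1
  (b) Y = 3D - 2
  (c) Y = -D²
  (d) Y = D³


Checking option (c) Y = -D²:
  D = 1.363 -> Y = -1.859 ✓
  D = 1.66 -> Y = -2.755 ✓
  D = 2.366 -> Y = -5.596 ✓
All samples match this transformation.

(c) -D²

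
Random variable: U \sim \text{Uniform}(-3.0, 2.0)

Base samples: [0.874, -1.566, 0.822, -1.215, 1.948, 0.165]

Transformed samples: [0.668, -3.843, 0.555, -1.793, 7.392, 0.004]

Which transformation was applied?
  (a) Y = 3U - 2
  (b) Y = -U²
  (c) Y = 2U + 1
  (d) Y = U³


Checking option (d) Y = U³:
  U = 0.874 -> Y = 0.668 ✓
  U = -1.566 -> Y = -3.843 ✓
  U = 0.822 -> Y = 0.555 ✓
All samples match this transformation.

(d) U³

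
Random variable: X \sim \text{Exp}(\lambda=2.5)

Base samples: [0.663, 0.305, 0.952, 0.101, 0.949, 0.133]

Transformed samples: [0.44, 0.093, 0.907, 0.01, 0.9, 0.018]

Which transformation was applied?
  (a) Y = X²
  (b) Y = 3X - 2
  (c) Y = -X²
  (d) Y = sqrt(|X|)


Checking option (a) Y = X²:
  X = 0.663 -> Y = 0.44 ✓
  X = 0.305 -> Y = 0.093 ✓
  X = 0.952 -> Y = 0.907 ✓
All samples match this transformation.

(a) X²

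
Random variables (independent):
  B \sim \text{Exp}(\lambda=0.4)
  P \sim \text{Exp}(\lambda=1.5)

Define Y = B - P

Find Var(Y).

For independent RVs: Var(aX + bY) = a²Var(X) + b²Var(Y)
Var(B) = 6.25
Var(P) = 0.44444444
Var(Y) = 1²*6.25 + (-1)²*0.44444444
= 1*6.25 + 1*0.44444444 = 6.6944444

6.6944444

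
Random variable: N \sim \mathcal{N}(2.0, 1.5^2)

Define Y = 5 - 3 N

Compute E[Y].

For Y = -3N + 5:
E[Y] = -3 * E[N] + 5
E[N] = 2.0 = 2
E[Y] = -3 * 2 + 5 = -1

-1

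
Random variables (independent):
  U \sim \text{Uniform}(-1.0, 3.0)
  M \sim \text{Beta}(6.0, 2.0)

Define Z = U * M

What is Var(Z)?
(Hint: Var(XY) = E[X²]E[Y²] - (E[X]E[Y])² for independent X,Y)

Var(XY) = E[X²]E[Y²] - (E[X]E[Y])²
E[U] = 1, Var(U) = 1.3333333
E[M] = 0.75, Var(M) = 0.020833333
E[U²] = 1.3333333 + 1² = 2.3333333
E[M²] = 0.020833333 + 0.75² = 0.58333333
Var(Z) = 2.3333333*0.58333333 - (1*0.75)²
= 1.3611111 - 0.5625 = 0.79861111

0.79861111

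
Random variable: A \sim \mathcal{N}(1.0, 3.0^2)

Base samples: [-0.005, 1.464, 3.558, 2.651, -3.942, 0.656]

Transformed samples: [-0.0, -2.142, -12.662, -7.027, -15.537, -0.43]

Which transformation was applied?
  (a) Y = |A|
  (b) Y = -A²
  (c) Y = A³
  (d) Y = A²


Checking option (b) Y = -A²:
  A = -0.005 -> Y = -0.0 ✓
  A = 1.464 -> Y = -2.142 ✓
  A = 3.558 -> Y = -12.662 ✓
All samples match this transformation.

(b) -A²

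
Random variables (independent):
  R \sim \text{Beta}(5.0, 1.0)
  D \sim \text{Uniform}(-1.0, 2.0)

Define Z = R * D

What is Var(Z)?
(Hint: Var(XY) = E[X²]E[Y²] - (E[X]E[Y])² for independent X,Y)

Var(XY) = E[X²]E[Y²] - (E[X]E[Y])²
E[R] = 0.83333333, Var(R) = 0.01984127
E[D] = 0.5, Var(D) = 0.75
E[R²] = 0.01984127 + 0.83333333² = 0.71428571
E[D²] = 0.75 + 0.5² = 1
Var(Z) = 0.71428571*1 - (0.83333333*0.5)²
= 0.71428571 - 0.17361111 = 0.5406746

0.5406746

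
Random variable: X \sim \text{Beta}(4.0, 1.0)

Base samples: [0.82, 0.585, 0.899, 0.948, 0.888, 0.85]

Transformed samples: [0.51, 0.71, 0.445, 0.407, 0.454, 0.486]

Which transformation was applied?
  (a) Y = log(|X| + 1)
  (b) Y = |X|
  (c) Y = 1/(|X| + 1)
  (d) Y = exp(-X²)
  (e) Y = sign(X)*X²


Checking option (d) Y = exp(-X²):
  X = 0.82 -> Y = 0.51 ✓
  X = 0.585 -> Y = 0.71 ✓
  X = 0.899 -> Y = 0.445 ✓
All samples match this transformation.

(d) exp(-X²)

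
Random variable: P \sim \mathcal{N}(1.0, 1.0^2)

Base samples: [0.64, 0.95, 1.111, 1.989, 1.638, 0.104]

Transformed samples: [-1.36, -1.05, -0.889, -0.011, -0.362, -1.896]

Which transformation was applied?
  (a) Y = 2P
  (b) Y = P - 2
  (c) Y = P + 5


Checking option (b) Y = P - 2:
  P = 0.64 -> Y = -1.36 ✓
  P = 0.95 -> Y = -1.05 ✓
  P = 1.111 -> Y = -0.889 ✓
All samples match this transformation.

(b) P - 2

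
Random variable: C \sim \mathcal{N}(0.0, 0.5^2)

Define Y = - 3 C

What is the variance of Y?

For Y = aC + b: Var(Y) = a² * Var(C)
Var(C) = 0.5^2 = 0.25
Var(Y) = (-3)² * 0.25 = 9 * 0.25 = 2.25

2.25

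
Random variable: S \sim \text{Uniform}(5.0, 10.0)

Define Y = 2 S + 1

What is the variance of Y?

For Y = aS + b: Var(Y) = a² * Var(S)
Var(S) = (10 - 5)^2/12 = 2.0833333
Var(Y) = 2² * 2.0833333 = 4 * 2.0833333 = 8.3333333

8.3333333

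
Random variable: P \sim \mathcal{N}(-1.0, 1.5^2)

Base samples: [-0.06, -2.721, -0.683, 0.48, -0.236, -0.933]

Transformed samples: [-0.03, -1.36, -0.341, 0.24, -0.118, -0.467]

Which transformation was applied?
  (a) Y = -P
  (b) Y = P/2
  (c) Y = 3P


Checking option (b) Y = P/2:
  P = -0.06 -> Y = -0.03 ✓
  P = -2.721 -> Y = -1.36 ✓
  P = -0.683 -> Y = -0.341 ✓
All samples match this transformation.

(b) P/2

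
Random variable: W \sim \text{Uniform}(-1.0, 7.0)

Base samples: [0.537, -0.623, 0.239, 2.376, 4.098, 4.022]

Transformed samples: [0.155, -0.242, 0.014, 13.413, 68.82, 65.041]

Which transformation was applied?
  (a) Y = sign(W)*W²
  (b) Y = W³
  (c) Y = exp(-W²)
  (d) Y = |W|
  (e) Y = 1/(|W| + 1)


Checking option (b) Y = W³:
  W = 0.537 -> Y = 0.155 ✓
  W = -0.623 -> Y = -0.242 ✓
  W = 0.239 -> Y = 0.014 ✓
All samples match this transformation.

(b) W³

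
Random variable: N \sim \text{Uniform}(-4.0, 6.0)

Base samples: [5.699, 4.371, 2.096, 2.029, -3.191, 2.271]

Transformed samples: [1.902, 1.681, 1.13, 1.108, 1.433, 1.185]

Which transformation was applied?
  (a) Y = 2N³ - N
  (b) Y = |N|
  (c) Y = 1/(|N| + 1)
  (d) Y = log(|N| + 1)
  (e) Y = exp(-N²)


Checking option (d) Y = log(|N| + 1):
  N = 5.699 -> Y = 1.902 ✓
  N = 4.371 -> Y = 1.681 ✓
  N = 2.096 -> Y = 1.13 ✓
All samples match this transformation.

(d) log(|N| + 1)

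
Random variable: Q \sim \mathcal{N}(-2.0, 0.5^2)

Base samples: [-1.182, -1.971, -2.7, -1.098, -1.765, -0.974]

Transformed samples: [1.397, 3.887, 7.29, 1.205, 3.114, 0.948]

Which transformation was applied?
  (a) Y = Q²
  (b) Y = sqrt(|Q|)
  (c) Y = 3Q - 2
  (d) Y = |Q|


Checking option (a) Y = Q²:
  Q = -1.182 -> Y = 1.397 ✓
  Q = -1.971 -> Y = 3.887 ✓
  Q = -2.7 -> Y = 7.29 ✓
All samples match this transformation.

(a) Q²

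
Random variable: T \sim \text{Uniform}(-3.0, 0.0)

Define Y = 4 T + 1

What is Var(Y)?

For Y = aT + b: Var(Y) = a² * Var(T)
Var(T) = (0 + 3)^2/12 = 0.75
Var(Y) = 4² * 0.75 = 16 * 0.75 = 12

12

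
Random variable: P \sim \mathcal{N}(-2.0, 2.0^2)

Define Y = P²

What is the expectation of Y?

E[P²] = Var(P) + (E[P])² = 4 + 4 = 8

8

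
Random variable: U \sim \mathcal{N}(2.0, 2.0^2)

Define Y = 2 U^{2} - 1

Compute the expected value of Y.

E[Y] = 2*E[U²] - 1
E[U] = 2
E[U²] = Var(U) + (E[U])² = 4 + 4 = 8
E[Y] = 2*8 - 1 = 15

15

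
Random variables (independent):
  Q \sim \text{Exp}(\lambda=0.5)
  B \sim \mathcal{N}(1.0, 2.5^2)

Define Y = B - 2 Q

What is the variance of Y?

For independent RVs: Var(aX + bY) = a²Var(X) + b²Var(Y)
Var(Q) = 4
Var(B) = 6.25
Var(Y) = (-2)²*4 + 1²*6.25
= 4*4 + 1*6.25 = 22.25

22.25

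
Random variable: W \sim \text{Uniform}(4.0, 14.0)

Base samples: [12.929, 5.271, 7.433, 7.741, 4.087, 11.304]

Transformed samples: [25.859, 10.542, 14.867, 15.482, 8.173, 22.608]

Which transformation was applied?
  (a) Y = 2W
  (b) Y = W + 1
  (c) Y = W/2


Checking option (a) Y = 2W:
  W = 12.929 -> Y = 25.859 ✓
  W = 5.271 -> Y = 10.542 ✓
  W = 7.433 -> Y = 14.867 ✓
All samples match this transformation.

(a) 2W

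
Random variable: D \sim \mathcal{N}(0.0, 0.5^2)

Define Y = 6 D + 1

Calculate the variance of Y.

For Y = aD + b: Var(Y) = a² * Var(D)
Var(D) = 0.5^2 = 0.25
Var(Y) = 6² * 0.25 = 36 * 0.25 = 9

9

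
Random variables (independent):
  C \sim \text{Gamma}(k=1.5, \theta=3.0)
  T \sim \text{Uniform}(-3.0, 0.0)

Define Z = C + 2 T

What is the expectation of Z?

E[Z] = 1*E[C] + 2*E[T]
E[C] = 4.5
E[T] = -1.5
E[Z] = 1*4.5 + 2*(-1.5) = 1.5

1.5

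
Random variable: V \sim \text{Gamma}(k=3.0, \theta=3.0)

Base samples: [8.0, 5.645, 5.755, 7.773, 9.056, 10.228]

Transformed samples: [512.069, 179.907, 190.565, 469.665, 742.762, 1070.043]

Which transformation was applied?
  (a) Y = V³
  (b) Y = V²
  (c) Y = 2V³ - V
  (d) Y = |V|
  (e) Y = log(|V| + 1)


Checking option (a) Y = V³:
  V = 8.0 -> Y = 512.069 ✓
  V = 5.645 -> Y = 179.907 ✓
  V = 5.755 -> Y = 190.565 ✓
All samples match this transformation.

(a) V³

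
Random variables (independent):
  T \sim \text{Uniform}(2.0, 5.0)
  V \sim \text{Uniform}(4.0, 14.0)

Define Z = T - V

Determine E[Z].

E[Z] = 1*E[T] - 1*E[V]
E[T] = 3.5
E[V] = 9
E[Z] = 1*3.5 - 1*9 = -5.5

-5.5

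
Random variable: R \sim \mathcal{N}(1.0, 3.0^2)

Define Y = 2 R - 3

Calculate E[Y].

For Y = 2R - 3:
E[Y] = 2 * E[R] - 3
E[R] = 1.0 = 1
E[Y] = 2 * 1 - 3 = -1

-1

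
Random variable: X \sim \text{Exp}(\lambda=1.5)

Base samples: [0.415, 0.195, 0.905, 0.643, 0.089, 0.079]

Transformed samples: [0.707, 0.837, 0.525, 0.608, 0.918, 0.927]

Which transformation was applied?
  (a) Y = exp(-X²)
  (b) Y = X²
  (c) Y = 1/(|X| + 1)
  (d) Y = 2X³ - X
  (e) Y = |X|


Checking option (c) Y = 1/(|X| + 1):
  X = 0.415 -> Y = 0.707 ✓
  X = 0.195 -> Y = 0.837 ✓
  X = 0.905 -> Y = 0.525 ✓
All samples match this transformation.

(c) 1/(|X| + 1)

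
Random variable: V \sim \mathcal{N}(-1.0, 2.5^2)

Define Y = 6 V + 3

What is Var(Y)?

For Y = aV + b: Var(Y) = a² * Var(V)
Var(V) = 2.5^2 = 6.25
Var(Y) = 6² * 6.25 = 36 * 6.25 = 225

225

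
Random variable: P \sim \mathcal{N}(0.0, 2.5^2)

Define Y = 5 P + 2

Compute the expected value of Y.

For Y = 5P + 2:
E[Y] = 5 * E[P] + 2
E[P] = 0.0 = 0
E[Y] = 5 * 0 + 2 = 2

2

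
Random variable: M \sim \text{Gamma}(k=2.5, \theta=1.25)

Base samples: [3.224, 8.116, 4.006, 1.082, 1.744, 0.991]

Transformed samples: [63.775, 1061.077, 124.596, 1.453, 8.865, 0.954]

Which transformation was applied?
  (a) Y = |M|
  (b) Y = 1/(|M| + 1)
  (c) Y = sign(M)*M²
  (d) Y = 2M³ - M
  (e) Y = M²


Checking option (d) Y = 2M³ - M:
  M = 3.224 -> Y = 63.775 ✓
  M = 8.116 -> Y = 1061.077 ✓
  M = 4.006 -> Y = 124.596 ✓
All samples match this transformation.

(d) 2M³ - M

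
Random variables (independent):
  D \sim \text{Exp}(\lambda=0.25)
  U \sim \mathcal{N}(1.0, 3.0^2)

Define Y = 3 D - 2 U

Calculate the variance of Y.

For independent RVs: Var(aX + bY) = a²Var(X) + b²Var(Y)
Var(D) = 16
Var(U) = 9
Var(Y) = 3²*16 + (-2)²*9
= 9*16 + 4*9 = 180

180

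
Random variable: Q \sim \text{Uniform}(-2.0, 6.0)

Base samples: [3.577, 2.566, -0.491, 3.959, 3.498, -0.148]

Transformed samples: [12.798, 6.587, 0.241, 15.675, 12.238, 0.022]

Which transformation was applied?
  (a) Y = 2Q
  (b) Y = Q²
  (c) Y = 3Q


Checking option (b) Y = Q²:
  Q = 3.577 -> Y = 12.798 ✓
  Q = 2.566 -> Y = 6.587 ✓
  Q = -0.491 -> Y = 0.241 ✓
All samples match this transformation.

(b) Q²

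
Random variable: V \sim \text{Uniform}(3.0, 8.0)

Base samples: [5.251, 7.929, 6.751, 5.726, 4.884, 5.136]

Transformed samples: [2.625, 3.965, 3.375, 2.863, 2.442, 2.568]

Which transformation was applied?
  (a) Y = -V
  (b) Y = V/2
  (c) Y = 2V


Checking option (b) Y = V/2:
  V = 5.251 -> Y = 2.625 ✓
  V = 7.929 -> Y = 3.965 ✓
  V = 6.751 -> Y = 3.375 ✓
All samples match this transformation.

(b) V/2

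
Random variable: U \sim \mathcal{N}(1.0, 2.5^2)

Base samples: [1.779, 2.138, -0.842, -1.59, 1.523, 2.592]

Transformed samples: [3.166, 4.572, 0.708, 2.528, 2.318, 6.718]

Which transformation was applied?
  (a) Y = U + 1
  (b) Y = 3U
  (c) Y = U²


Checking option (c) Y = U²:
  U = 1.779 -> Y = 3.166 ✓
  U = 2.138 -> Y = 4.572 ✓
  U = -0.842 -> Y = 0.708 ✓
All samples match this transformation.

(c) U²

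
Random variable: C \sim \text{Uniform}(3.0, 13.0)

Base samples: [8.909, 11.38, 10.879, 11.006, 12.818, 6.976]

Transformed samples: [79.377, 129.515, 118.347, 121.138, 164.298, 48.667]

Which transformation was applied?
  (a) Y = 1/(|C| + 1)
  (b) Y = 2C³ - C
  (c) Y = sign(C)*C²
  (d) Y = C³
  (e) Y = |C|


Checking option (c) Y = sign(C)*C²:
  C = 8.909 -> Y = 79.377 ✓
  C = 11.38 -> Y = 129.515 ✓
  C = 10.879 -> Y = 118.347 ✓
All samples match this transformation.

(c) sign(C)*C²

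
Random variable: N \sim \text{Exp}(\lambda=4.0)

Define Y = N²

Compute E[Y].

E[N²] = Var(N) + (E[N])² = 0.0625 + 0.0625 = 0.125

0.125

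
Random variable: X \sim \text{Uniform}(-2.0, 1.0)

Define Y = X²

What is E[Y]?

Using E[X²] = Var(X) + (E[X])²:
E[X] = -0.5
Var(X) = (1 + 2)^2/12 = 0.75
E[X²] = 0.75 + (-0.5)² = 0.75 + 0.25 = 1

1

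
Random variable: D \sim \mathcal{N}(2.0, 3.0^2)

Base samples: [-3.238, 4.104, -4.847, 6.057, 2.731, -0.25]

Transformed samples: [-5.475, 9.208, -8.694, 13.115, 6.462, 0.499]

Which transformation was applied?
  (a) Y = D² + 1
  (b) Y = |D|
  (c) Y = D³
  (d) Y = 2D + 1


Checking option (d) Y = 2D + 1:
  D = -3.238 -> Y = -5.475 ✓
  D = 4.104 -> Y = 9.208 ✓
  D = -4.847 -> Y = -8.694 ✓
All samples match this transformation.

(d) 2D + 1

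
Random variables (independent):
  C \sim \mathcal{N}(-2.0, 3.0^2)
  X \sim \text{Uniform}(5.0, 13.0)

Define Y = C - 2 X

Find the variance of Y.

For independent RVs: Var(aX + bY) = a²Var(X) + b²Var(Y)
Var(C) = 9
Var(X) = 5.3333333
Var(Y) = 1²*9 + (-2)²*5.3333333
= 1*9 + 4*5.3333333 = 30.333333

30.333333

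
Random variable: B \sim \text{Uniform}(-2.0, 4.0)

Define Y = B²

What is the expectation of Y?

E[B²] = Var(B) + (E[B])² = 3 + 1 = 4

4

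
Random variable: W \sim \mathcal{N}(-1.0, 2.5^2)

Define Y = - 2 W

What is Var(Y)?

For Y = aW + b: Var(Y) = a² * Var(W)
Var(W) = 2.5^2 = 6.25
Var(Y) = (-2)² * 6.25 = 4 * 6.25 = 25

25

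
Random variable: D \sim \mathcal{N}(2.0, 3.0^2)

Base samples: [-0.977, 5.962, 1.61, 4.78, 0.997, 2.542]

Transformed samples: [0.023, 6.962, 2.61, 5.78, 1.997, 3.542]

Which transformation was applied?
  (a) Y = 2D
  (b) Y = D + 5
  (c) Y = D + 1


Checking option (c) Y = D + 1:
  D = -0.977 -> Y = 0.023 ✓
  D = 5.962 -> Y = 6.962 ✓
  D = 1.61 -> Y = 2.61 ✓
All samples match this transformation.

(c) D + 1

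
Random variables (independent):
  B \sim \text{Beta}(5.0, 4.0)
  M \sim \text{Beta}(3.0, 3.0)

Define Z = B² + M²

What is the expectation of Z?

E[Z] = E[B²] + E[M²]
E[B²] = Var(B) + E[B]² = 0.024691358 + 0.30864198 = 0.33333333
E[M²] = Var(M) + E[M]² = 0.035714286 + 0.25 = 0.28571429
E[Z] = 0.33333333 + 0.28571429 = 0.61904762

0.61904762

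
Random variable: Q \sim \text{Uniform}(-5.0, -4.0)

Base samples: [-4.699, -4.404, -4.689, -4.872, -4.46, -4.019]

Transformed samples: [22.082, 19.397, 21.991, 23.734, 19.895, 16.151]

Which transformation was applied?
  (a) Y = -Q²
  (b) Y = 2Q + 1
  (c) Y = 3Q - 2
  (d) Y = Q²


Checking option (d) Y = Q²:
  Q = -4.699 -> Y = 22.082 ✓
  Q = -4.404 -> Y = 19.397 ✓
  Q = -4.689 -> Y = 21.991 ✓
All samples match this transformation.

(d) Q²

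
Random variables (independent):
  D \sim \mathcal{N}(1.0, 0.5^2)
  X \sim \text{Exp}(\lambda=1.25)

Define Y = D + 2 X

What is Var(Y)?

For independent RVs: Var(aX + bY) = a²Var(X) + b²Var(Y)
Var(D) = 0.25
Var(X) = 0.64
Var(Y) = 1²*0.25 + 2²*0.64
= 1*0.25 + 4*0.64 = 2.81

2.81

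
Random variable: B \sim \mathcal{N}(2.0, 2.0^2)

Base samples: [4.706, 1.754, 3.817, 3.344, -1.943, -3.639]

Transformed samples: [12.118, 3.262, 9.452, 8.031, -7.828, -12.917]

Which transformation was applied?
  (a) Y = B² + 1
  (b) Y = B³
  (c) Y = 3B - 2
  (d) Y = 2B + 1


Checking option (c) Y = 3B - 2:
  B = 4.706 -> Y = 12.118 ✓
  B = 1.754 -> Y = 3.262 ✓
  B = 3.817 -> Y = 9.452 ✓
All samples match this transformation.

(c) 3B - 2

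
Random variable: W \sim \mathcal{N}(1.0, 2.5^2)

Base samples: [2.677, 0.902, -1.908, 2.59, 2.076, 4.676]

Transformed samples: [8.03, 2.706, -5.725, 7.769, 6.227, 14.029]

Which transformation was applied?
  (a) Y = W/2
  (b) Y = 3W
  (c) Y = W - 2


Checking option (b) Y = 3W:
  W = 2.677 -> Y = 8.03 ✓
  W = 0.902 -> Y = 2.706 ✓
  W = -1.908 -> Y = -5.725 ✓
All samples match this transformation.

(b) 3W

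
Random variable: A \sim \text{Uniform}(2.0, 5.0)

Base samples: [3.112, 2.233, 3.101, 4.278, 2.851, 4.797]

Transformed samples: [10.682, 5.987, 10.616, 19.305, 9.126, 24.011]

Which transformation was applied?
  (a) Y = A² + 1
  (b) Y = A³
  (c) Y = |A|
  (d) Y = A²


Checking option (a) Y = A² + 1:
  A = 3.112 -> Y = 10.682 ✓
  A = 2.233 -> Y = 5.987 ✓
  A = 3.101 -> Y = 10.616 ✓
All samples match this transformation.

(a) A² + 1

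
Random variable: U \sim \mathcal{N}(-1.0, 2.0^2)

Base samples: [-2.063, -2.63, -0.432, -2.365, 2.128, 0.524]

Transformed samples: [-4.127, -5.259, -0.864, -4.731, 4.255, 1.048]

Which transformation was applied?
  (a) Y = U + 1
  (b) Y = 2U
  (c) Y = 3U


Checking option (b) Y = 2U:
  U = -2.063 -> Y = -4.127 ✓
  U = -2.63 -> Y = -5.259 ✓
  U = -0.432 -> Y = -0.864 ✓
All samples match this transformation.

(b) 2U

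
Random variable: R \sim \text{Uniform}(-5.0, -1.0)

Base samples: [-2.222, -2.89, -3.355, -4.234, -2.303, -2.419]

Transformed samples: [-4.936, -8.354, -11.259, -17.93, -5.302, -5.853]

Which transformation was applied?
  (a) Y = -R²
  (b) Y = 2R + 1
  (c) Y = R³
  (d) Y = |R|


Checking option (a) Y = -R²:
  R = -2.222 -> Y = -4.936 ✓
  R = -2.89 -> Y = -8.354 ✓
  R = -3.355 -> Y = -11.259 ✓
All samples match this transformation.

(a) -R²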